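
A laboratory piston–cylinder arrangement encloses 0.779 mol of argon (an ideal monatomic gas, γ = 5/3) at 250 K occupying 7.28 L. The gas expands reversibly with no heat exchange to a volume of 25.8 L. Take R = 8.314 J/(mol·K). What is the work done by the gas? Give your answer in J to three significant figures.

Adiabatic: TV^(γ−1) = const with γ = 5/3.
T₂ = T₁ (V₁/V₂)^(γ−1) = 250 × (7.28/25.8)^0.667 = 250 × 0.4302 = 107.6 K.
W_by = nCᵥ(T₁ − T₂) = (0.779)(12.47)(250 − 107.6) = 1384 J.

W ≈ 1380 J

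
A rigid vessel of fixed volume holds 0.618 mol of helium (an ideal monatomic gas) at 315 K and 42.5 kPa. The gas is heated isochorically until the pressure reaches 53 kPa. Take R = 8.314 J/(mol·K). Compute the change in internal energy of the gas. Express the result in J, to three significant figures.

ΔU ≈ 600 J

Constant volume ⇒ W = 0, so Q = ΔU = nCᵥΔT with Cᵥ = 3R/2 = 12.47 J/(mol·K).
At constant V, T₂/T₁ = P₂/P₁ ⇒ ΔT = T₁(P₂/P₁ − 1) = 315·(53/42.5 − 1) = 77.82 K.
ΔU = (0.618)(12.47)(77.82) = 599.8 J.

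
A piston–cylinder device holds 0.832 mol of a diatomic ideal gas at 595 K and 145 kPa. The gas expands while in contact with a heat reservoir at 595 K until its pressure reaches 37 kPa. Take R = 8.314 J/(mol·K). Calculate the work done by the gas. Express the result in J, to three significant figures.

W ≈ 5620 J

Isothermal process: W = nRT ln(V₂/V₁) = nRT ln(P₁/P₂).
W = (0.832)(8.314)(595) × ln(145/37)
  = 4116 × ln(3.919) = 4116 × 1.366
W_by_gas = 5621 J.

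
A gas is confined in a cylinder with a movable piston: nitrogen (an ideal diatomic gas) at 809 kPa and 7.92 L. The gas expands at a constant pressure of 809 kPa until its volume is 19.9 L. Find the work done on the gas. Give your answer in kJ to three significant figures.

Isobaric: W = P ΔV.
W = (809 kPa)(19.9 − 7.92 L) = (809)(11.98) = 9692 J.
Work on gas = −W_by = -9692 J.

W ≈ -9.69 kJ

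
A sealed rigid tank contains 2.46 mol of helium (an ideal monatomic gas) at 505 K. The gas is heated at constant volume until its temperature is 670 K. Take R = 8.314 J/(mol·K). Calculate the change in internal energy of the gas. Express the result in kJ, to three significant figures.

ΔU ≈ 5.06 kJ

Constant volume ⇒ W = 0, so Q = ΔU = nCᵥΔT with Cᵥ = 3R/2 = 12.47 J/(mol·K).
ΔU = (2.46)(12.47)(670 − 505) = 5062 J.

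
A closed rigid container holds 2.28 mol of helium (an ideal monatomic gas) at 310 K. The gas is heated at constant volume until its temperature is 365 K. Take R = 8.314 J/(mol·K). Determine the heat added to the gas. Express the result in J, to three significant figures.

Constant volume ⇒ W = 0, so Q = ΔU = nCᵥΔT with Cᵥ = 3R/2 = 12.47 J/(mol·K).
ΔU = (2.28)(12.47)(365 − 310) = 1564 J.

Q ≈ 1560 J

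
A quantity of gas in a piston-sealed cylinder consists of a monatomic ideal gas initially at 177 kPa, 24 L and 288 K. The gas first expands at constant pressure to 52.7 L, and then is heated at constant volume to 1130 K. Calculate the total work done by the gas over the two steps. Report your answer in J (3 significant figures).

W_total ≈ 5080 J

Step 1 (isobaric): W = PΔV = (177 kPa)(52.7 − 24 L) = 5080 J.
Step 2 (isochoric): W = 0 (constant volume).
W_total = 5080 + 0 = 5080 J.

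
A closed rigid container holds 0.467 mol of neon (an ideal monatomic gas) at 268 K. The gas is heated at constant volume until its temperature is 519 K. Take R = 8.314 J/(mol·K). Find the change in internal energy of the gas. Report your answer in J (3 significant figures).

Constant volume ⇒ W = 0, so Q = ΔU = nCᵥΔT with Cᵥ = 3R/2 = 12.47 J/(mol·K).
ΔU = (0.467)(12.47)(519 − 268) = 1462 J.

ΔU ≈ 1460 J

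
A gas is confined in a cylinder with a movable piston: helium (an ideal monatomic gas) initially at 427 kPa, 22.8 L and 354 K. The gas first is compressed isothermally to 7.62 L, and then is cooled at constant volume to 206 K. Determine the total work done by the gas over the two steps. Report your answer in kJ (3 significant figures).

Step 1 (isothermal): W = P₁V₁ ln(V₂/V₁) = (9736) ln(7.62/22.8) = -10670 J.
Step 2 (isochoric): W = 0 (constant volume).
W_total = -10670 + 0 = -10670 J.

W_total ≈ -10.7 kJ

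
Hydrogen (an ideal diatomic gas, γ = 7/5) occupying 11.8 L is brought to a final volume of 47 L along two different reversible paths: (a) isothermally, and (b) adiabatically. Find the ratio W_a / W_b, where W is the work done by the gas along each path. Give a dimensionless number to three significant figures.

W_a / W_b ≈ 1.30

Path (a) isothermal: W = P₁V₁ ln(V₂/V₁) → W_a/(P₁V₁) = 1.382.
Path (b) adiabatic: W = P₁V₁(1 − (V₁/V₂)^(γ−1))/(γ−1) → W_b/(P₁V₁) = 1.062.
W_a / W_b = 1.382 / 1.062 = 1.302.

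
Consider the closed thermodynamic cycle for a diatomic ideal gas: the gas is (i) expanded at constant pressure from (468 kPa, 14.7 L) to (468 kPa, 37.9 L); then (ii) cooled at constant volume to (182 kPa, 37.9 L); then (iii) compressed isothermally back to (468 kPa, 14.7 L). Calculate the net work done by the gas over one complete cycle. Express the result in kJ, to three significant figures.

W_net ≈ 4.32 kJ

Leg (i): W = PΔV = (468)(37.9 − 14.7) = 10858 J.
Leg (ii): W = 0.
Leg (iii): W = PᵢVᵢ ln(V_f/Vᵢ) = (6898) ln(14.7/37.9) = -6533 J.
W_net = 10858 − 6533 = 4325 J.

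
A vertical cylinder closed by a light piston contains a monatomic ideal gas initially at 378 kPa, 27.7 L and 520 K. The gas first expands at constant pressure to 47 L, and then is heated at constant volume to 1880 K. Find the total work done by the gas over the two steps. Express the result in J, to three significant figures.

Step 1 (isobaric): W = PΔV = (378 kPa)(47 − 27.7 L) = 7295 J.
Step 2 (isochoric): W = 0 (constant volume).
W_total = 7295 + 0 = 7295 J.

W_total ≈ 7300 J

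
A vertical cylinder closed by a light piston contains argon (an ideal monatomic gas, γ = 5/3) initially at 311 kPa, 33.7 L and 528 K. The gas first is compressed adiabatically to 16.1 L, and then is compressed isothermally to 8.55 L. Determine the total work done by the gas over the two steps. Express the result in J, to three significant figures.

Step 1 (adiabatic): W = (P₁V₁ − P₂V₂)/(γ−1) = (10481 − 17150)/0.667 = -10004 J.
After step 1: P = 1065 kPa, V = 16.1 L, T = 864 K.
Step 2 (isothermal): W = P₁V₁ ln(V₂/V₁) = (17150) ln(8.55/16.1) = -10854 J.
W_total = -10004 − 10854 = -20858 J.

W_total ≈ -20900 J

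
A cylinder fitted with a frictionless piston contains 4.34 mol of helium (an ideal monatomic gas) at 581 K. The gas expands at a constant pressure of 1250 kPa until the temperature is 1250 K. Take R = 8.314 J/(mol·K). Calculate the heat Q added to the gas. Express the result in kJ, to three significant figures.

Isobaric: W = nRΔT = (4.34)(8.314)(669) = 24139 J.
ΔU = nCᵥΔT with Cᵥ = 3R/2: ΔU = (4.34)(12.47)(669) = 36209 J.
Q = ΔU + W = 36209 + 24139 = 60348 J.

Q ≈ 60.3 kJ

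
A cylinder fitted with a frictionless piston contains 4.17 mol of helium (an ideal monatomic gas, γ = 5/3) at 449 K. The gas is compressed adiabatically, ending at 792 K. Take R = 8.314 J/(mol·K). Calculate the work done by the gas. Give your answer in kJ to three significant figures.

W ≈ -17.8 kJ

Adiabatic ⇒ Q = 0, so W_by = −ΔU = nCᵥ(T₁ − T₂).
Cᵥ = 3R/2 = 12.47 J/(mol·K).
W = (4.17)(12.47)(449 − 792) = -17837 J.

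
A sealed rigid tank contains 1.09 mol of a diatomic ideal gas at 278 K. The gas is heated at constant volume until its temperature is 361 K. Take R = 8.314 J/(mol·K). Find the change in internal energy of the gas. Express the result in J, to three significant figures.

Constant volume ⇒ W = 0, so Q = ΔU = nCᵥΔT with Cᵥ = 5R/2 = 20.79 J/(mol·K).
ΔU = (1.09)(20.79)(361 − 278) = 1880 J.

ΔU ≈ 1880 J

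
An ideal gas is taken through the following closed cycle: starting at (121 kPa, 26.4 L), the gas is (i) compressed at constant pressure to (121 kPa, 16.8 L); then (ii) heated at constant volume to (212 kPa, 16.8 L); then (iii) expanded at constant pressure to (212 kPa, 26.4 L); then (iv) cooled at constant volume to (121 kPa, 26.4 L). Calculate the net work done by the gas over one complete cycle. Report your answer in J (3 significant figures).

W_net ≈ 874 J

Constant-volume legs do no work.
W(i) = (121)(16.8 − 26.4) = -1162 J; W(iii) = (212)(26.4 − 16.8) = 2035 J.
W_net = -1162 + 2035 = 873.6 J (the clockwise enclosed area).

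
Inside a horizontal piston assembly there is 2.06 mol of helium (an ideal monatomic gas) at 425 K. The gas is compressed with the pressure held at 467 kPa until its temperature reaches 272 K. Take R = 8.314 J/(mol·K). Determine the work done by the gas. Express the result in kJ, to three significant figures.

Isobaric: W = P ΔV = nR ΔT.
W = (2.06)(8.314)(272 − 425) = -2620 J.

W ≈ -2.62 kJ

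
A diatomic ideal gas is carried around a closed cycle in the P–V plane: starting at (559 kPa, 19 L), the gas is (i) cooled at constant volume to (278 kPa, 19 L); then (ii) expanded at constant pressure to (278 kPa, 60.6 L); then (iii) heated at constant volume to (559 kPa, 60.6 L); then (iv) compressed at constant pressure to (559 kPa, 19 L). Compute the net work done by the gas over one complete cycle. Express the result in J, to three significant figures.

Constant-volume legs do no work.
W(ii) = (278)(60.6 − 19) = 11565 J; W(iv) = (559)(19 − 60.6) = -23254 J.
W_net = 11565 − 23254 = -11690 J (the counter-clockwise enclosed area).

W_net ≈ -11700 J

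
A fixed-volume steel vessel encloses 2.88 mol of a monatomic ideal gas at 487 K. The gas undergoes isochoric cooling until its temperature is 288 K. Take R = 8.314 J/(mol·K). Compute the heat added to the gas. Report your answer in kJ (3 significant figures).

Q ≈ -7.15 kJ

Constant volume ⇒ W = 0, so Q = ΔU = nCᵥΔT with Cᵥ = 3R/2 = 12.47 J/(mol·K).
ΔU = (2.88)(12.47)(288 − 487) = -7147 J.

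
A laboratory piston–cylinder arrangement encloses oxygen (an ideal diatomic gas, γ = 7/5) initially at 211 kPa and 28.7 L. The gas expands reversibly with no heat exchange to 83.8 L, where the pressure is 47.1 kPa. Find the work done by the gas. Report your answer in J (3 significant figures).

Adiabatic: W = (P₁V₁ − P₂V₂)/(γ − 1) with γ = 7/5.
P₁V₁ = 6056 J, P₂V₂ = 3947 J.
W = (6056 − 3947) / 0.4 = 5272 J.

W ≈ 5270 J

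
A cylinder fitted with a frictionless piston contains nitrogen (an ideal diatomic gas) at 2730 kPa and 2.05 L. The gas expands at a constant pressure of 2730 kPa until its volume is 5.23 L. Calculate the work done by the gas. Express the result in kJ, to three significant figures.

Isobaric: W = P ΔV.
W = (2730 kPa)(5.23 − 2.05 L) = (2730)(3.18) = 8681 J.

W ≈ 8.68 kJ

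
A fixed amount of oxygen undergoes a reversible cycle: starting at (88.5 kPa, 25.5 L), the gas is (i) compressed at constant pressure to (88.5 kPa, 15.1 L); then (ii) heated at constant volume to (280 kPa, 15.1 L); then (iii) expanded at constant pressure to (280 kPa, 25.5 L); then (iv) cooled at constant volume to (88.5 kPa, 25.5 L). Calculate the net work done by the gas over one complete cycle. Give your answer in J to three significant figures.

W_net ≈ 1990 J

Constant-volume legs do no work.
W(i) = (88.5)(15.1 − 25.5) = -920.4 J; W(iii) = (280)(25.5 − 15.1) = 2912 J.
W_net = -920.4 + 2912 = 1992 J (the clockwise enclosed area).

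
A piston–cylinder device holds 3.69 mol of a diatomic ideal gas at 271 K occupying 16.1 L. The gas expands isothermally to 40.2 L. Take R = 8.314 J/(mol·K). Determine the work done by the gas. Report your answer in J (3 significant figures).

W ≈ 7610 J

Isothermal: W = nRT ln(V₂/V₁).
W = (3.69)(8.314)(271) × ln(40.2/16.1)
  = 8314 × 0.915
W_by_gas = 7608 J.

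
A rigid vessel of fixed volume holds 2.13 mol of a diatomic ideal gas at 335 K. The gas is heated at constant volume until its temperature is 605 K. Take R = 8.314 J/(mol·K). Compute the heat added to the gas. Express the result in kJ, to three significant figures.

Constant volume ⇒ W = 0, so Q = ΔU = nCᵥΔT with Cᵥ = 5R/2 = 20.79 J/(mol·K).
ΔU = (2.13)(20.79)(605 − 335) = 11953 J.

Q ≈ 12.0 kJ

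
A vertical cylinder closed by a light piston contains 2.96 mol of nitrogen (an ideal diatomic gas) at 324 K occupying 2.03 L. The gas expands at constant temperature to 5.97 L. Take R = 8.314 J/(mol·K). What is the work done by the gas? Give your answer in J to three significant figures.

Isothermal: W = nRT ln(V₂/V₁).
W = (2.96)(8.314)(324) × ln(5.97/2.03)
  = 7973 × 1.079
W_by_gas = 8601 J.

W ≈ 8600 J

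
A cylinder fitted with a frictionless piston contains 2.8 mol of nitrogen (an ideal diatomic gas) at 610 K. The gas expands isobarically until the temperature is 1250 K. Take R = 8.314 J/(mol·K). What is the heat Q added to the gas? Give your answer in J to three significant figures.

Isobaric: W = nRΔT = (2.8)(8.314)(640) = 14899 J.
ΔU = nCᵥΔT with Cᵥ = 5R/2: ΔU = (2.8)(20.79)(640) = 37247 J.
Q = ΔU + W = 37247 + 14899 = 52145 J.

Q ≈ 52100 J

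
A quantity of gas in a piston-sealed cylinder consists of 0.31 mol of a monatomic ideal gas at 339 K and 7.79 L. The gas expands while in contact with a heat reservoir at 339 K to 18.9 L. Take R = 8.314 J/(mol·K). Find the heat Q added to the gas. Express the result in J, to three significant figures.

Isothermal ⇒ ΔU = 0, so Q = W = nRT ln(V₂/V₁).
Q = (0.31)(8.314)(339) ln(18.9/7.79) = 873.7 × 0.8863 = 774.4 J.

Q ≈ 774 J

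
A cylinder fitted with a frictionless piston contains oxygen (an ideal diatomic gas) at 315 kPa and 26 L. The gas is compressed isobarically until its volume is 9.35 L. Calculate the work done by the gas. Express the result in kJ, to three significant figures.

W ≈ -5.24 kJ

Isobaric: W = P ΔV.
W = (315 kPa)(9.35 − 26 L) = (315)(-16.65) = -5245 J.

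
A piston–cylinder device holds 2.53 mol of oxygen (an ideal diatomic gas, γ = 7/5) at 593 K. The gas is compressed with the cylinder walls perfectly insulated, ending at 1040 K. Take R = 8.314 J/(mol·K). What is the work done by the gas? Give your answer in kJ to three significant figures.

Adiabatic ⇒ Q = 0, so W_by = −ΔU = nCᵥ(T₁ − T₂).
Cᵥ = 5R/2 = 20.79 J/(mol·K).
W = (2.53)(20.79)(593 − 1040) = -23506 J.

W ≈ -23.5 kJ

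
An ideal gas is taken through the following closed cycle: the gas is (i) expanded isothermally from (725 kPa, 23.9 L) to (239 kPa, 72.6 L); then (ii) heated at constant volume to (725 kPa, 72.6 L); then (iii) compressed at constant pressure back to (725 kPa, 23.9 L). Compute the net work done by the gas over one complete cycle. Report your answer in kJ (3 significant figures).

W_net ≈ -16.1 kJ

Leg (i): W = PᵢVᵢ ln(V_f/Vᵢ) = (17328) ln(72.6/23.9) = 19252 J.
Leg (ii): W = 0.
Leg (iii): W = PΔV = (725)(23.9 − 72.6) = -35308 J.
W_net = 19252 − 35308 = -16055 J.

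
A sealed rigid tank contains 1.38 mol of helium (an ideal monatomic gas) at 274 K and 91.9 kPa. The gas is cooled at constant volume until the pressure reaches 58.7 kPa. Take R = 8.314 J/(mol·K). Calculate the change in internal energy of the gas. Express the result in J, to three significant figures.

Constant volume ⇒ W = 0, so Q = ΔU = nCᵥΔT with Cᵥ = 3R/2 = 12.47 J/(mol·K).
At constant V, T₂/T₁ = P₂/P₁ ⇒ ΔT = T₁(P₂/P₁ − 1) = 274·(58.7/91.9 − 1) = -98.99 K.
ΔU = (1.38)(12.47)(-98.99) = -1704 J.

ΔU ≈ -1700 J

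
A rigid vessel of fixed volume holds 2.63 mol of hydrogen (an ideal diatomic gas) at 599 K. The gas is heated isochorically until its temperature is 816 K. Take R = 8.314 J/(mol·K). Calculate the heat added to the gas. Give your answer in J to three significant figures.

Q ≈ 11900 J

Constant volume ⇒ W = 0, so Q = ΔU = nCᵥΔT with Cᵥ = 5R/2 = 20.79 J/(mol·K).
ΔU = (2.63)(20.79)(816 − 599) = 11862 J.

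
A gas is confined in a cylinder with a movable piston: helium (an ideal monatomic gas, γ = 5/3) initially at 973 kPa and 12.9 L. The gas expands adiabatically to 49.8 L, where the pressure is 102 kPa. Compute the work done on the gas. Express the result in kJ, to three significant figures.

Adiabatic: W = (P₁V₁ − P₂V₂)/(γ − 1) with γ = 5/3.
P₁V₁ = 12552 J, P₂V₂ = 5080 J.
W = (12552 − 5080) / 0.6667 = 11208 J.
Work on gas = −W_by = -11208 J.

W ≈ -11.2 kJ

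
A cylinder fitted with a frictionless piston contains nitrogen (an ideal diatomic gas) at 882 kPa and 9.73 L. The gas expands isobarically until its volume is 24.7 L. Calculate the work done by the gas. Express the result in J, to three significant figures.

Isobaric: W = P ΔV.
W = (882 kPa)(24.7 − 9.73 L) = (882)(14.97) = 13204 J.

W ≈ 13200 J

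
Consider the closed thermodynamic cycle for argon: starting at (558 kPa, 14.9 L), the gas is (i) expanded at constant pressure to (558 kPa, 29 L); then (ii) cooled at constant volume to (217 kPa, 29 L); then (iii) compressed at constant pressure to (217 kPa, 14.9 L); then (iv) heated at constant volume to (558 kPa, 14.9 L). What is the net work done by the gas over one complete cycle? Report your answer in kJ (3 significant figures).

Constant-volume legs do no work.
W(i) = (558)(29 − 14.9) = 7868 J; W(iii) = (217)(14.9 − 29) = -3060 J.
W_net = 7868 − 3060 = 4808 J (the clockwise enclosed area).

W_net ≈ 4.81 kJ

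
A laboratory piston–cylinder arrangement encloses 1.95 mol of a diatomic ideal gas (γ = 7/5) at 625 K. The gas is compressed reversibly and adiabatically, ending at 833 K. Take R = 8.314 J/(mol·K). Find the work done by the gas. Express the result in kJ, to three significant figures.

Adiabatic ⇒ Q = 0, so W_by = −ΔU = nCᵥ(T₁ − T₂).
Cᵥ = 5R/2 = 20.79 J/(mol·K).
W = (1.95)(20.79)(625 − 833) = -8430 J.

W ≈ -8.43 kJ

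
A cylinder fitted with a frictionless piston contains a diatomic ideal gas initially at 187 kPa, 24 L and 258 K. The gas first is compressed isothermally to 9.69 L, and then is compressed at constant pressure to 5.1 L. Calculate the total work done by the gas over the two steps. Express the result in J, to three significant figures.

Step 1 (isothermal): W = P₁V₁ ln(V₂/V₁) = (4488) ln(9.69/24) = -4070 J.
After step 1: P = 463.2 kPa, V = 9.69 L, T = 258 K.
Step 2 (isobaric): W = PΔV = (463.2 kPa)(5.1 − 9.69 L) = -2126 J.
W_total = -4070 − 2126 = -6196 J.

W_total ≈ -6200 J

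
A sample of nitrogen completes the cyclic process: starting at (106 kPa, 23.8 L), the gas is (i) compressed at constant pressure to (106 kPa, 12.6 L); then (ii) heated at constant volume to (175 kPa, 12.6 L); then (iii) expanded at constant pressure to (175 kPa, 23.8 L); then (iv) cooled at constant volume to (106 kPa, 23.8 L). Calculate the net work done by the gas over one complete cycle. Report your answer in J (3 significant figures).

Constant-volume legs do no work.
W(i) = (106)(12.6 − 23.8) = -1187 J; W(iii) = (175)(23.8 − 12.6) = 1960 J.
W_net = -1187 + 1960 = 772.8 J (the clockwise enclosed area).

W_net ≈ 773 J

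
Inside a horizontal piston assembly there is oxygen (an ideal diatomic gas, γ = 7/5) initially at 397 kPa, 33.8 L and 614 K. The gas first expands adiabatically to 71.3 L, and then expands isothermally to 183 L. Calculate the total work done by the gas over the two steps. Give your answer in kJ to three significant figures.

W_total ≈ 18.0 kJ

Step 1 (adiabatic): W = (P₁V₁ − P₂V₂)/(γ−1) = (13419 − 9955)/0.4 = 8659 J.
After step 1: P = 139.6 kPa, V = 71.3 L, T = 455.5 K.
Step 2 (isothermal): W = P₁V₁ ln(V₂/V₁) = (9955) ln(183/71.3) = 9383 J.
W_total = 8659 + 9383 = 18043 J.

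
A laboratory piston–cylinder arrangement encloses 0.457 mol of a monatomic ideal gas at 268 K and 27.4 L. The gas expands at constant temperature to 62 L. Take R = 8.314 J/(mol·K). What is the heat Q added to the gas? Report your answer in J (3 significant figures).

Isothermal ⇒ ΔU = 0, so Q = W = nRT ln(V₂/V₁).
Q = (0.457)(8.314)(268) ln(62/27.4) = 1018 × 0.8166 = 831.5 J.

Q ≈ 832 J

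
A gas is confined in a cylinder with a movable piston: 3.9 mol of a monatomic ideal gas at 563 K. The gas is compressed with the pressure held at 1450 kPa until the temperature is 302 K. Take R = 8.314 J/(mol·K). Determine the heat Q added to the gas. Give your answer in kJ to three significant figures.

Q ≈ -21.2 kJ

Isobaric: W = nRΔT = (3.9)(8.314)(-261) = -8463 J.
ΔU = nCᵥΔT with Cᵥ = 3R/2: ΔU = (3.9)(12.47)(-261) = -12694 J.
Q = ΔU + W = -12694 − 8463 = -21157 J.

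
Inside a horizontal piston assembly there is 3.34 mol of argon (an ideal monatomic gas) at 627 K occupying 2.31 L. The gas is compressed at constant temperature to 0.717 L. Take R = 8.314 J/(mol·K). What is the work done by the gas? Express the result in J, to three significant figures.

W ≈ -20400 J

Isothermal: W = nRT ln(V₂/V₁).
W = (3.34)(8.314)(627) × ln(0.717/2.31)
  = 17411 × -1.17
W_by_gas = -20370 J.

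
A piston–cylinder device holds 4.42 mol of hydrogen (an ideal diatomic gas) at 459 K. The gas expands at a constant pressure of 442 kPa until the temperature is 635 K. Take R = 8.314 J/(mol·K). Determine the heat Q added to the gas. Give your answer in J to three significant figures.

Isobaric: W = nRΔT = (4.42)(8.314)(176) = 6468 J.
ΔU = nCᵥΔT with Cᵥ = 5R/2: ΔU = (4.42)(20.79)(176) = 16169 J.
Q = ΔU + W = 16169 + 6468 = 22637 J.

Q ≈ 22600 J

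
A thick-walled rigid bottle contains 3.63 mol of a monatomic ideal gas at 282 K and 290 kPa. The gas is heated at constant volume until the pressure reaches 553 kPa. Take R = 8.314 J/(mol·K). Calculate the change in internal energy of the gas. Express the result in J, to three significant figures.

ΔU ≈ 11600 J

Constant volume ⇒ W = 0, so Q = ΔU = nCᵥΔT with Cᵥ = 3R/2 = 12.47 J/(mol·K).
At constant V, T₂/T₁ = P₂/P₁ ⇒ ΔT = T₁(P₂/P₁ − 1) = 282·(553/290 − 1) = 255.7 K.
ΔU = (3.63)(12.47)(255.7) = 11577 J.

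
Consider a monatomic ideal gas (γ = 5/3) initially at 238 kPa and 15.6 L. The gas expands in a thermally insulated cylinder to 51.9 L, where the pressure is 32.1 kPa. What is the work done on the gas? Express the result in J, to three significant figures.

Adiabatic: W = (P₁V₁ − P₂V₂)/(γ − 1) with γ = 5/3.
P₁V₁ = 3713 J, P₂V₂ = 1666 J.
W = (3713 − 1666) / 0.6667 = 3070 J.
Work on gas = −W_by = -3070 J.

W ≈ -3070 J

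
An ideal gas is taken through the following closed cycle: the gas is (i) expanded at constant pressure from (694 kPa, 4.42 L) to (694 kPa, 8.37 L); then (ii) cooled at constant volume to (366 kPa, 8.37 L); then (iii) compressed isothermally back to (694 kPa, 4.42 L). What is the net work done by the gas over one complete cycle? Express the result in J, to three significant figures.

W_net ≈ 785 J

Leg (i): W = PΔV = (694)(8.37 − 4.42) = 2741 J.
Leg (ii): W = 0.
Leg (iii): W = PᵢVᵢ ln(V_f/Vᵢ) = (3063) ln(4.42/8.37) = -1956 J.
W_net = 2741 − 1956 = 785.3 J.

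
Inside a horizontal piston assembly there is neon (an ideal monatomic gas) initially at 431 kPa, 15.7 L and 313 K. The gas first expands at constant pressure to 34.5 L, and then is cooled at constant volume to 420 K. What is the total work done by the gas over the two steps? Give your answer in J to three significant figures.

Step 1 (isobaric): W = PΔV = (431 kPa)(34.5 − 15.7 L) = 8103 J.
Step 2 (isochoric): W = 0 (constant volume).
W_total = 8103 + 0 = 8103 J.

W_total ≈ 8100 J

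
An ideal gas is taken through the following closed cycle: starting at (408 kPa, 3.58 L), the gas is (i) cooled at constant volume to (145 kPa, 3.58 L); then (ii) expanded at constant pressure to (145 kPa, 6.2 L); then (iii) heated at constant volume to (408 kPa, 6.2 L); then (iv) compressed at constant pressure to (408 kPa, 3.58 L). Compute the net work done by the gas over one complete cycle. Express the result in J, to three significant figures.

Constant-volume legs do no work.
W(ii) = (145)(6.2 − 3.58) = 379.9 J; W(iv) = (408)(3.58 − 6.2) = -1069 J.
W_net = 379.9 − 1069 = -689.1 J (the counter-clockwise enclosed area).

W_net ≈ -689 J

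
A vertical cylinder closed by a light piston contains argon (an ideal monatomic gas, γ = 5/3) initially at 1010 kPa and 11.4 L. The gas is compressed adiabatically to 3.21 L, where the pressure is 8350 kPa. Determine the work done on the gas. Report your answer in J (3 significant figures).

W ≈ 22900 J

Adiabatic: W = (P₁V₁ − P₂V₂)/(γ − 1) with γ = 5/3.
P₁V₁ = 11514 J, P₂V₂ = 26804 J.
W = (11514 − 26804) / 0.6667 = -22934 J.
Work on gas = −W_by = 22934 J.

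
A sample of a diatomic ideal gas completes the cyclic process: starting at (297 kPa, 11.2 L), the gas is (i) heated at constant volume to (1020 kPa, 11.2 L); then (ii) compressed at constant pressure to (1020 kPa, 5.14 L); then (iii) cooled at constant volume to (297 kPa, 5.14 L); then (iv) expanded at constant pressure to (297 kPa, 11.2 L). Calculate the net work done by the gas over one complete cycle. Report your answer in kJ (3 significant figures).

W_net ≈ -4.38 kJ

Constant-volume legs do no work.
W(ii) = (1020)(5.14 − 11.2) = -6181 J; W(iv) = (297)(11.2 − 5.14) = 1800 J.
W_net = -6181 + 1800 = -4381 J (the counter-clockwise enclosed area).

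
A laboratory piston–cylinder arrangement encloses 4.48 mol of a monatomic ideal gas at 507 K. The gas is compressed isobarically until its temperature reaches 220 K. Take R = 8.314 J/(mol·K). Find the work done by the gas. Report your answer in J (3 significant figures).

Isobaric: W = P ΔV = nR ΔT.
W = (4.48)(8.314)(220 − 507) = -10690 J.

W ≈ -10700 J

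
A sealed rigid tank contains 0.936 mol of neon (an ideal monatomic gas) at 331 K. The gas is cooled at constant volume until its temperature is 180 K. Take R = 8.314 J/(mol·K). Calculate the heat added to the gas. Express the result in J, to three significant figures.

Q ≈ -1760 J

Constant volume ⇒ W = 0, so Q = ΔU = nCᵥΔT with Cᵥ = 3R/2 = 12.47 J/(mol·K).
ΔU = (0.936)(12.47)(180 − 331) = -1763 J.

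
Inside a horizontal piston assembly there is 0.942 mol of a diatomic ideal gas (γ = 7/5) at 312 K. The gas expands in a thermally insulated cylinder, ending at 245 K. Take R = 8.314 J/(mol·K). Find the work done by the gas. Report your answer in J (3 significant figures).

Adiabatic ⇒ Q = 0, so W_by = −ΔU = nCᵥ(T₁ − T₂).
Cᵥ = 5R/2 = 20.79 J/(mol·K).
W = (0.942)(20.79)(312 − 245) = 1312 J.

W ≈ 1310 J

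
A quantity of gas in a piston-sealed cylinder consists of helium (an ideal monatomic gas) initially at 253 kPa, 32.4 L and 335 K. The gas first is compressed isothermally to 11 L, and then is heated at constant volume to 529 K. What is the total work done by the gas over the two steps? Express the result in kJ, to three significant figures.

Step 1 (isothermal): W = P₁V₁ ln(V₂/V₁) = (8197) ln(11/32.4) = -8855 J.
Step 2 (isochoric): W = 0 (constant volume).
W_total = -8855 + 0 = -8855 J.

W_total ≈ -8.86 kJ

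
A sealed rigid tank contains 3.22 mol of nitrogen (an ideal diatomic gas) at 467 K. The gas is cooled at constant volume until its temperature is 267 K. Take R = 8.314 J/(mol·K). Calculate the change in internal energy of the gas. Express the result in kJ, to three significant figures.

ΔU ≈ -13.4 kJ

Constant volume ⇒ W = 0, so Q = ΔU = nCᵥΔT with Cᵥ = 5R/2 = 20.79 J/(mol·K).
ΔU = (3.22)(20.79)(267 − 467) = -13386 J.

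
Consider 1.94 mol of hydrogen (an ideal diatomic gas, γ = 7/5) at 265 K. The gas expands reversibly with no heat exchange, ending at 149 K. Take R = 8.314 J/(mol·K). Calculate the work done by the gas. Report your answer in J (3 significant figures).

W ≈ 4680 J

Adiabatic ⇒ Q = 0, so W_by = −ΔU = nCᵥ(T₁ − T₂).
Cᵥ = 5R/2 = 20.79 J/(mol·K).
W = (1.94)(20.79)(265 − 149) = 4677 J.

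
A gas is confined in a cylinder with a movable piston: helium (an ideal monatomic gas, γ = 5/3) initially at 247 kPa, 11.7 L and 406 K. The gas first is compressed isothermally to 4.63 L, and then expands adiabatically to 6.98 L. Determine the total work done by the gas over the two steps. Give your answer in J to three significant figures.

Step 1 (isothermal): W = P₁V₁ ln(V₂/V₁) = (2890) ln(4.63/11.7) = -2679 J.
After step 1: P = 624.2 kPa, V = 4.63 L, T = 406 K.
Step 2 (adiabatic): W = (P₁V₁ − P₂V₂)/(γ−1) = (2890 − 2198)/0.667 = 1038 J.
W_total = -2679 + 1038 = -1641 J.

W_total ≈ -1640 J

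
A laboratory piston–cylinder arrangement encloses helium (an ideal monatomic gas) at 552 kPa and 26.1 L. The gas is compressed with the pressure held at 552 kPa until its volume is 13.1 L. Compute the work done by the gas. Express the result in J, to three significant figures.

W ≈ -7180 J

Isobaric: W = P ΔV.
W = (552 kPa)(13.1 − 26.1 L) = (552)(-13) = -7176 J.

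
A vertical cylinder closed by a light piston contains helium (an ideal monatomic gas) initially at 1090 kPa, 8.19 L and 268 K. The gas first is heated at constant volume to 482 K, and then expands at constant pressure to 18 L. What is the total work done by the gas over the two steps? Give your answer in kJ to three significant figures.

Step 1 (isochoric): W = 0 (constant volume).
After step 1: P = 1960 kPa (V unchanged).
Step 2 (isobaric): W = PΔV = (1960 kPa)(18 − 8.19 L) = 19231 J.
W_total = 0 + 19231 = 19231 J.

W_total ≈ 19.2 kJ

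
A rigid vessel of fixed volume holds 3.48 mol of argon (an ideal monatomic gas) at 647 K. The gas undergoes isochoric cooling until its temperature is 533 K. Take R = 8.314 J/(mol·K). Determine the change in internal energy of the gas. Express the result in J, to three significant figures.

Constant volume ⇒ W = 0, so Q = ΔU = nCᵥΔT with Cᵥ = 3R/2 = 12.47 J/(mol·K).
ΔU = (3.48)(12.47)(533 − 647) = -4947 J.

ΔU ≈ -4950 J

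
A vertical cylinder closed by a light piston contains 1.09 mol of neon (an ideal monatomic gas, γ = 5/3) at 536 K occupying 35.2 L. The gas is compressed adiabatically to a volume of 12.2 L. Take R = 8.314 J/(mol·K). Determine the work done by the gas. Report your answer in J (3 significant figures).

Adiabatic: TV^(γ−1) = const with γ = 5/3.
T₂ = T₁ (V₁/V₂)^(γ−1) = 536 × (35.2/12.2)^0.667 = 536 × 2.027 = 1086 K.
W_by = nCᵥ(T₁ − T₂) = (1.09)(12.47)(536 − 1086) = -7481 J.

W ≈ -7480 J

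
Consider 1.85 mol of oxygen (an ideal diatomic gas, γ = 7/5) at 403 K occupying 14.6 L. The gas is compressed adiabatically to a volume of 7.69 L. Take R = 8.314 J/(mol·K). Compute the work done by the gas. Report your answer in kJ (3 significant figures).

W ≈ -4.53 kJ

Adiabatic: TV^(γ−1) = const with γ = 7/5.
T₂ = T₁ (V₁/V₂)^(γ−1) = 403 × (14.6/7.69)^0.4 = 403 × 1.292 = 520.8 K.
W_by = nCᵥ(T₁ − T₂) = (1.85)(20.79)(403 − 520.8) = -4530 J.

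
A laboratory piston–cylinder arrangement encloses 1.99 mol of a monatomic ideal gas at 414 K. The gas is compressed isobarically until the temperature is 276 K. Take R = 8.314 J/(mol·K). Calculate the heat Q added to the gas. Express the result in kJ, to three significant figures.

Q ≈ -5.71 kJ

Isobaric: W = nRΔT = (1.99)(8.314)(-138) = -2283 J.
ΔU = nCᵥΔT with Cᵥ = 3R/2: ΔU = (1.99)(12.47)(-138) = -3425 J.
Q = ΔU + W = -3425 − 2283 = -5708 J.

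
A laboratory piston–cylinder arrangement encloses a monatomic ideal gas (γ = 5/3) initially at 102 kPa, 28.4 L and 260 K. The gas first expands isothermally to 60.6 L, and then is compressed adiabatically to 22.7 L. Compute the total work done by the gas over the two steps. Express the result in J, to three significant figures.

Step 1 (isothermal): W = P₁V₁ ln(V₂/V₁) = (2897) ln(60.6/28.4) = 2196 J.
After step 1: P = 47.8 kPa, V = 60.6 L, T = 260 K.
Step 2 (adiabatic): W = (P₁V₁ − P₂V₂)/(γ−1) = (2897 − 5575)/0.667 = -4017 J.
W_total = 2196 − 4017 = -1821 J.

W_total ≈ -1820 J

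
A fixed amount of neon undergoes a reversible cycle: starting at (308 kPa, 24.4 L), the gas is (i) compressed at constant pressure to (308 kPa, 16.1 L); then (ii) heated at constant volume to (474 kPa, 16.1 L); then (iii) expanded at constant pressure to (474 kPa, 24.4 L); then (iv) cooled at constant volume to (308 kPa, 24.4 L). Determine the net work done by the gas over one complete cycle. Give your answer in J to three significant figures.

Constant-volume legs do no work.
W(i) = (308)(16.1 − 24.4) = -2556 J; W(iii) = (474)(24.4 − 16.1) = 3934 J.
W_net = -2556 + 3934 = 1378 J (the clockwise enclosed area).

W_net ≈ 1380 J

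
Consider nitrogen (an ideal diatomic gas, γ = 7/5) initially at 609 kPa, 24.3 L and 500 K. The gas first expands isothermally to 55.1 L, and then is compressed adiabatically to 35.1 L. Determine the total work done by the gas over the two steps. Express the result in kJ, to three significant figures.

Step 1 (isothermal): W = P₁V₁ ln(V₂/V₁) = (14799) ln(55.1/24.3) = 12115 J.
After step 1: P = 268.6 kPa, V = 55.1 L, T = 500 K.
Step 2 (adiabatic): W = (P₁V₁ − P₂V₂)/(γ−1) = (14799 − 17724)/0.4 = -7313 J.
W_total = 12115 − 7313 = 4802 J.

W_total ≈ 4.80 kJ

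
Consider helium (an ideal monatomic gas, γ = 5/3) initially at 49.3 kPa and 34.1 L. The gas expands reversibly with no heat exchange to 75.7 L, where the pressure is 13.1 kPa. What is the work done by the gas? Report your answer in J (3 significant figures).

Adiabatic: W = (P₁V₁ − P₂V₂)/(γ − 1) with γ = 5/3.
P₁V₁ = 1681 J, P₂V₂ = 991.7 J.
W = (1681 − 991.7) / 0.6667 = 1034 J.

W ≈ 1030 J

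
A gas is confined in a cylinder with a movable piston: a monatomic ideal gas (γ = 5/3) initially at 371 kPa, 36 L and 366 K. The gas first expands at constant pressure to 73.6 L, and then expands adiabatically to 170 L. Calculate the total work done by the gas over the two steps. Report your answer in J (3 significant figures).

Step 1 (isobaric): W = PΔV = (371 kPa)(73.6 − 36 L) = 13950 J.
After step 1: P = 371 kPa, V = 73.6 L, T = 748.3 K.
Step 2 (adiabatic): W = (P₁V₁ − P₂V₂)/(γ−1) = (27306 − 15627)/0.667 = 17518 J.
W_total = 13950 + 17518 = 31468 J.

W_total ≈ 31500 J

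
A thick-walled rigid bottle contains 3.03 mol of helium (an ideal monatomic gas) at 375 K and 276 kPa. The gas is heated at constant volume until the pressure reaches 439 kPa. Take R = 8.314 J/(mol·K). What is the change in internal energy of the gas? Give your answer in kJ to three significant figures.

ΔU ≈ 8.37 kJ

Constant volume ⇒ W = 0, so Q = ΔU = nCᵥΔT with Cᵥ = 3R/2 = 12.47 J/(mol·K).
At constant V, T₂/T₁ = P₂/P₁ ⇒ ΔT = T₁(P₂/P₁ − 1) = 375·(439/276 − 1) = 221.5 K.
ΔU = (3.03)(12.47)(221.5) = 8369 J.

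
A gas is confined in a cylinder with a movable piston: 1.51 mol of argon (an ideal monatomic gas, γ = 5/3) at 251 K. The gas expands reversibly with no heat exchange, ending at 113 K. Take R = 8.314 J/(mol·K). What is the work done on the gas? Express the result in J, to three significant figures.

W ≈ -2600 J

Adiabatic ⇒ Q = 0, so W_by = −ΔU = nCᵥ(T₁ − T₂).
Cᵥ = 3R/2 = 12.47 J/(mol·K).
W = (1.51)(12.47)(251 − 113) = 2599 J.
Work on gas = −W_by = -2599 J.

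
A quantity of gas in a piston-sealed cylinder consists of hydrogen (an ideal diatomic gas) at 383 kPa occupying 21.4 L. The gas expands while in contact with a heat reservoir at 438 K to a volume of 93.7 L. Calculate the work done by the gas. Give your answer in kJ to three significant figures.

W ≈ 12.1 kJ

Isothermal: W = nRT ln(V₂/V₁) = P₁V₁ ln(V₂/V₁).
P₁V₁ = (383 kPa)(21.4 L) = 8196 J.
W = 8196 × ln(93.7/21.4) = 8196 × 1.477
W_by_gas = 12103 J.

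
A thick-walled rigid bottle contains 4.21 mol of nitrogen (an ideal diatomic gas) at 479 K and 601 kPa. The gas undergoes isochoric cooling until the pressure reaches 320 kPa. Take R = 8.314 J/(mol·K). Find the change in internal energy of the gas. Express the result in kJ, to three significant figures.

ΔU ≈ -19.6 kJ

Constant volume ⇒ W = 0, so Q = ΔU = nCᵥΔT with Cᵥ = 5R/2 = 20.79 J/(mol·K).
At constant V, T₂/T₁ = P₂/P₁ ⇒ ΔT = T₁(P₂/P₁ − 1) = 479·(320/601 − 1) = -224 K.
ΔU = (4.21)(20.79)(-224) = -19597 J.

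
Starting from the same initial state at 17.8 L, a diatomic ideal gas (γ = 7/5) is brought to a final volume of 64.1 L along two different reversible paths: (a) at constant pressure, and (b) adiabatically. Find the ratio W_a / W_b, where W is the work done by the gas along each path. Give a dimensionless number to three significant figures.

Path (a) isobaric: W = P₁(V₂ − V₁) → W_a/(P₁V₁) = 2.601.
Path (b) adiabatic: W = P₁V₁(1 − (V₁/V₂)^(γ−1))/(γ−1) → W_b/(P₁V₁) = 1.003.
W_a / W_b = 2.601 / 1.003 = 2.595.

W_a / W_b ≈ 2.59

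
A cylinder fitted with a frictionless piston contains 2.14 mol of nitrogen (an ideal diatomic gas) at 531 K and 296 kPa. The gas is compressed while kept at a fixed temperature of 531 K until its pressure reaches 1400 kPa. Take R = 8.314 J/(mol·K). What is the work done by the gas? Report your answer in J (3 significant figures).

W ≈ -14700 J

Isothermal process: W = nRT ln(V₂/V₁) = nRT ln(P₁/P₂).
W = (2.14)(8.314)(531) × ln(296/1400)
  = 9448 × ln(0.2114) = 9448 × -1.554
W_by_gas = -14680 J.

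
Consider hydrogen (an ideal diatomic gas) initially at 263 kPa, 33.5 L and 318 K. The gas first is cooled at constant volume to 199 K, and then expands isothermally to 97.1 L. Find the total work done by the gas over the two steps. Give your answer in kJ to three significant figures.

W_total ≈ 5.87 kJ

Step 1 (isochoric): W = 0 (constant volume).
After step 1: P = 164.6 kPa (V unchanged).
Step 2 (isothermal): W = P₁V₁ ln(V₂/V₁) = (5513) ln(97.1/33.5) = 5867 J.
W_total = 0 + 5867 = 5867 J.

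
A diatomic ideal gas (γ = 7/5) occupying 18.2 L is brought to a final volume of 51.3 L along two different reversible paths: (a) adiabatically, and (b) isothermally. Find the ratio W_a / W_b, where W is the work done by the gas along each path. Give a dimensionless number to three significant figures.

Path (a) adiabatic: W = P₁V₁(1 − (V₁/V₂)^(γ−1))/(γ−1) → W_a/(P₁V₁) = 0.8483.
Path (b) isothermal: W = P₁V₁ ln(V₂/V₁) → W_b/(P₁V₁) = 1.036.
W_a / W_b = 0.8483 / 1.036 = 0.8186.

W_a / W_b ≈ 0.819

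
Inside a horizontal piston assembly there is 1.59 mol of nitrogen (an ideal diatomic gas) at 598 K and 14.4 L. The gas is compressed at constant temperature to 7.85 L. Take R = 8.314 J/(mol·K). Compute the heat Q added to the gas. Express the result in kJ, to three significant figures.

Q ≈ -4.80 kJ

Isothermal ⇒ ΔU = 0, so Q = W = nRT ln(V₂/V₁).
Q = (1.59)(8.314)(598) ln(7.85/14.4) = 7905 × -0.6067 = -4796 J.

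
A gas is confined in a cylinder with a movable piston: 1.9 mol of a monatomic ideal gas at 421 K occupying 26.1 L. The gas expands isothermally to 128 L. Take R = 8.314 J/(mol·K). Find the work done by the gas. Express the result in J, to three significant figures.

W ≈ 10600 J

Isothermal: W = nRT ln(V₂/V₁).
W = (1.9)(8.314)(421) × ln(128/26.1)
  = 6650 × 1.59
W_by_gas = 10575 J.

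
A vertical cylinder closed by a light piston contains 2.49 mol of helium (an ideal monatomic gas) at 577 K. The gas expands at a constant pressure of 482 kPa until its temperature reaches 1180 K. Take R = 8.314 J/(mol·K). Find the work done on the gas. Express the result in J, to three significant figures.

Isobaric: W = P ΔV = nR ΔT.
W = (2.49)(8.314)(1180 − 577) = 12483 J.
Work on gas = −W_by = -12483 J.

W ≈ -12500 J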